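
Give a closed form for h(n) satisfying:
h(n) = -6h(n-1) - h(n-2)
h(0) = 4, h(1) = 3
Characteristic equation: x² + 6x + 1 = 0.
Discriminant Δ = (-6)² + 4·(-1) = 32.
Roots r₁,₂ = (-6 ± √32)/2, so r₁ = -3 + 2 \sqrt{2}, r₂ = -3 - 2 \sqrt{2}.
General solution: h(n) = A·r₁^n + B·r₂^n.
From the initial conditions, A + B = 4 and r₁A + r₂B = 3.
Since r₁ - r₂ = √32: A = (3 - (4)r₂)/√32 = 2 + \frac{15 \sqrt{2}}{8}, and B = 4 - A = 2 - \frac{15 \sqrt{2}}{8}.
So h(n) = \left(2 + \frac{15 \sqrt{2}}{8}\right)\left(-3 + 2 \sqrt{2}\right)^n + \left(2 - \frac{15 \sqrt{2}}{8}\right)\left(-3 - 2 \sqrt{2}\right)^n.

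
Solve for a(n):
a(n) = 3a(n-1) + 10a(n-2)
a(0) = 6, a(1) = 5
Characteristic equation: x² - 3x - 10 = 0, which factors as (x - (5))(x - (-2)) = 0.
Roots r₁ = 5, r₂ = -2 (distinct).
General solution: a(n) = A·(5)^n + B·(-2)^n.
From a(0) = 6: A + B = 6.
From a(1) = 5: 5A - 2B = 5.
Solving: A = \frac{17}{7}, B = \frac{25}{7}.
So a(n) = \frac{25 \left(-2\right)^{n}}{7} + \frac{17 \cdot 5^{n}}{7}.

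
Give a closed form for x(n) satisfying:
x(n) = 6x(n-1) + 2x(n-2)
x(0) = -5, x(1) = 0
Characteristic equation: x² - 6x - 2 = 0.
Discriminant Δ = (6)² + 4·(2) = 44.
Roots r₁,₂ = (6 ± √44)/2, so r₁ = 3 + \sqrt{11}, r₂ = 3 - \sqrt{11}.
General solution: x(n) = A·r₁^n + B·r₂^n.
From the initial conditions, A + B = -5 and r₁A + r₂B = 0.
Since r₁ - r₂ = √44: A = (0 - (-5)r₂)/√44 = - \frac{5}{2} + \frac{15 \sqrt{11}}{22}, and B = -5 - A = - \frac{5}{2} - \frac{15 \sqrt{11}}{22}.
So x(n) = \left(- \frac{5}{2} + \frac{15 \sqrt{11}}{22}\right)\left(3 + \sqrt{11}\right)^n + \left(- \frac{5}{2} - \frac{15 \sqrt{11}}{22}\right)\left(3 - \sqrt{11}\right)^n.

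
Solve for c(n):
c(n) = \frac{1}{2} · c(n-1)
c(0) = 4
Pure geometric recurrence with ratio \frac{1}{2}.
By induction c(n) = c(0) · (\frac{1}{2})^n = 4 \cdot 2^{- n}.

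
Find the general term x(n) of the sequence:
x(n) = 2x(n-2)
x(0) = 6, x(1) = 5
Characteristic equation: x² - 2 = 0.
Discriminant Δ = (0)² + 4·(2) = 8.
Roots r₁,₂ = (0 ± √8)/2, so r₁ = \sqrt{2}, r₂ = - \sqrt{2}.
General solution: x(n) = A·r₁^n + B·r₂^n.
From the initial conditions, A + B = 6 and r₁A + r₂B = 5.
Since r₁ - r₂ = √8: A = (5 - (6)r₂)/√8 = \frac{5 \sqrt{2}}{4} + 3, and B = 6 - A = 3 - \frac{5 \sqrt{2}}{4}.
So x(n) = \left(\frac{5 \sqrt{2}}{4} + 3\right)\left(\sqrt{2}\right)^n + \left(3 - \frac{5 \sqrt{2}}{4}\right)\left(- \sqrt{2}\right)^n.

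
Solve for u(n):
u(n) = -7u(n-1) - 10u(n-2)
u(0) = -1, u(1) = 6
Characteristic equation: x² + 7x + 10 = 0, which factors as (x - (-2))(x - (-5)) = 0.
Roots r₁ = -2, r₂ = -5 (distinct).
General solution: u(n) = A·(-2)^n + B·(-5)^n.
From u(0) = -1: A + B = -1.
From u(1) = 6: -2A - 5B = 6.
Solving: A = \frac{1}{3}, B = - \frac{4}{3}.
So u(n) = \frac{\left(-2\right)^{n}}{3} - \frac{4 \left(-5\right)^{n}}{3}.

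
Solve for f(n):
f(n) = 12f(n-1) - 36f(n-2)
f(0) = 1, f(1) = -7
Characteristic equation: x² - 12x + 36 = 0, which is (x - (6))².
Repeated root r = 6.
General solution: f(n) = (A + Bn)·(6)^n.
From f(0) = 1: A = 1.
From f(1) = -7: (A + B)·(6) = -7 ⇒ B = - \frac{13}{6}.
So f(n) = \left(1 - \frac{13 n}{6}\right) \cdot (6)^n.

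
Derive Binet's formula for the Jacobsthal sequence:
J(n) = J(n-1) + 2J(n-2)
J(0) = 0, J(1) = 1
This is the Jacobsthal sequence.
Characteristic equation: x² - x - 2 = 0; roots r₁ = 2, r₂ = -1.
General: J(n) = A·r₁^n + B·r₂^n. Solving with J(0)=0, J(1)=1 gives A = \frac{1}{3}, B = - \frac{1}{3}.
So J(n) = - \frac{\left(-1\right)^{n}}{3} + \frac{2^{n}}{3}.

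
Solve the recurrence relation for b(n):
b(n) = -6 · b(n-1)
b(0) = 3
Pure geometric recurrence with ratio -6.
By induction b(n) = b(0) · (-6)^n = 3 \left(-6\right)^{n}.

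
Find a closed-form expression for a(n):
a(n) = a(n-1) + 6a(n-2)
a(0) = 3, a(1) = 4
Characteristic equation: x² - x - 6 = 0, which factors as (x - (-2))(x - (3)) = 0.
Roots r₁ = -2, r₂ = 3 (distinct).
General solution: a(n) = A·(-2)^n + B·(3)^n.
From a(0) = 3: A + B = 3.
From a(1) = 4: -2A + 3B = 4.
Solving: A = 1, B = 2.
So a(n) = \left(-2\right)^{n} + 2 \cdot 3^{n}.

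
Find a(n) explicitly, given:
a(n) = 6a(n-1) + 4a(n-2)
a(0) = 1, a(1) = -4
Characteristic equation: x² - 6x - 4 = 0.
Discriminant Δ = (6)² + 4·(4) = 52.
Roots r₁,₂ = (6 ± √52)/2, so r₁ = 3 + \sqrt{13}, r₂ = 3 - \sqrt{13}.
General solution: a(n) = A·r₁^n + B·r₂^n.
From the initial conditions, A + B = 1 and r₁A + r₂B = -4.
Since r₁ - r₂ = √52: A = (-4 - (1)r₂)/√52 = \frac{1}{2} - \frac{7 \sqrt{13}}{26}, and B = 1 - A = \frac{1}{2} + \frac{7 \sqrt{13}}{26}.
So a(n) = \left(\frac{1}{2} - \frac{7 \sqrt{13}}{26}\right)\left(3 + \sqrt{13}\right)^n + \left(\frac{1}{2} + \frac{7 \sqrt{13}}{26}\right)\left(3 - \sqrt{13}\right)^n.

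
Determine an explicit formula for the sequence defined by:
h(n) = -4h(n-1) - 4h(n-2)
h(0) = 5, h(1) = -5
Characteristic equation: x² + 4x + 4 = 0, which is (x - (-2))².
Repeated root r = -2.
General solution: h(n) = (A + Bn)·(-2)^n.
From h(0) = 5: A = 5.
From h(1) = -5: (A + B)·(-2) = -5 ⇒ B = - \frac{5}{2}.
So h(n) = \left(5 - \frac{5 n}{2}\right) \cdot (-2)^n.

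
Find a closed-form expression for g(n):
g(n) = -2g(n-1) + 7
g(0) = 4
First-order linear non-homogeneous.
Homogeneous solution: g_h(n) = A·(-2)^n.
Try constant particular solution g_p = K: K = -2K + 7 ⇒ K = \frac{7}{3}.
General: g(n) = A·(-2)^n + \frac{7}{3}.
Apply g(0) = 4: A + \frac{7}{3} = 4 ⇒ A = \frac{5}{3}.
So g(n) = \frac{5 \left(-2\right)^{n}}{3} + \frac{7}{3}.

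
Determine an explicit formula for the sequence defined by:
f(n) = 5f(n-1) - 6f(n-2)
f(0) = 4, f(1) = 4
Characteristic equation: x² - 5x + 6 = 0, which factors as (x - (3))(x - (2)) = 0.
Roots r₁ = 3, r₂ = 2 (distinct).
General solution: f(n) = A·(3)^n + B·(2)^n.
From f(0) = 4: A + B = 4.
From f(1) = 4: 3A + 2B = 4.
Solving: A = -4, B = 8.
So f(n) = 8 \cdot 2^{n} - 4 \cdot 3^{n}.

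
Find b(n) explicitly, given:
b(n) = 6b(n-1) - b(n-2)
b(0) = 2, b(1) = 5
Characteristic equation: x² - 6x + 1 = 0.
Discriminant Δ = (6)² + 4·(-1) = 32.
Roots r₁,₂ = (6 ± √32)/2, so r₁ = 2 \sqrt{2} + 3, r₂ = 3 - 2 \sqrt{2}.
General solution: b(n) = A·r₁^n + B·r₂^n.
From the initial conditions, A + B = 2 and r₁A + r₂B = 5.
Since r₁ - r₂ = √32: A = (5 - (2)r₂)/√32 = 1 - \frac{\sqrt{2}}{8}, and B = 2 - A = \frac{\sqrt{2}}{8} + 1.
So b(n) = \left(1 - \frac{\sqrt{2}}{8}\right)\left(2 \sqrt{2} + 3\right)^n + \left(\frac{\sqrt{2}}{8} + 1\right)\left(3 - 2 \sqrt{2}\right)^n.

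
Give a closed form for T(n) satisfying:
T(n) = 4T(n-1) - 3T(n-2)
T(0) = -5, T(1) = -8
Characteristic equation: x² - 4x + 3 = 0, which factors as (x - (3))(x - (1)) = 0.
Roots r₁ = 3, r₂ = 1 (distinct).
General solution: T(n) = A·(3)^n + B·(1)^n.
From T(0) = -5: A + B = -5.
From T(1) = -8: 3A + B = -8.
Solving: A = - \frac{3}{2}, B = - \frac{7}{2}.
So T(n) = - \frac{3 \cdot 3^{n}}{2} - \frac{7}{2}.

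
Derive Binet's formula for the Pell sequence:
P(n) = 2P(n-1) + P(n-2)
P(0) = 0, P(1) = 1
This is the Pell sequence.
Characteristic equation: x² - 2x - 1 = 0; roots r₁ = 1 + \sqrt{2}, r₂ = 1 - \sqrt{2}.
General: P(n) = A·r₁^n + B·r₂^n. Solving with P(0)=0, P(1)=1 gives A = \frac{\sqrt{2}}{4}, B = - \frac{\sqrt{2}}{4}.
So P(n) = \frac{\sqrt{2} \left(- \left(1 - \sqrt{2}\right)^{n} + \left(1 + \sqrt{2}\right)^{n}\right)}{4}.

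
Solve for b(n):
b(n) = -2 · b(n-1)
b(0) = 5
Pure geometric recurrence with ratio -2.
By induction b(n) = b(0) · (-2)^n = 5 \left(-2\right)^{n}.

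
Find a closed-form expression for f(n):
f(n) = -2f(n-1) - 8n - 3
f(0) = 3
First-order linear with linear forcing.
Homogeneous solution: f_h(n) = A·(-2)^n.
Try particular f_p(n) = pn + q. Substituting:
  pn + q = -2(p(n-1) + q) - 8n - 3.
Matching the n-coefficient: p = -2p - 8 ⇒ p = - \frac{8}{3}.
Matching constants: q = 2p - 2q - 3 ⇒ q = - \frac{25}{9}.
General: f(n) = A·(-2)^n - \frac{8 n}{3} - \frac{25}{9}.
Apply f(0) = 3: A - \frac{25}{9} = 3 ⇒ A = \frac{52}{9}.
So f(n) = \frac{52 \left(-2\right)^{n}}{9} - \frac{8 n}{3} - \frac{25}{9}.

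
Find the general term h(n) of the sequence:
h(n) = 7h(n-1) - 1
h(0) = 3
First-order linear non-homogeneous.
Homogeneous solution: h_h(n) = A·(7)^n.
Try constant particular solution h_p = K: K = 7K - 1 ⇒ K = \frac{1}{6}.
General: h(n) = A·(7)^n + \frac{1}{6}.
Apply h(0) = 3: A + \frac{1}{6} = 3 ⇒ A = \frac{17}{6}.
So h(n) = \frac{17 \cdot 7^{n}}{6} + \frac{1}{6}.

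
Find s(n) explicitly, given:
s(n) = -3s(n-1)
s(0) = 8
This is a homogeneous first-order recurrence with ratio -3.
By induction s(n) = s(0) · (-3)^n = 8 \left(-3\right)^{n}.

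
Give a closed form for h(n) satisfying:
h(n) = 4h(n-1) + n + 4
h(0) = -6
First-order linear with linear forcing.
Homogeneous solution: h_h(n) = A·(4)^n.
Try particular h_p(n) = pn + q. Substituting:
  pn + q = 4(p(n-1) + q) + n + 4.
Matching the n-coefficient: p = 4p + 1 ⇒ p = - \frac{1}{3}.
Matching constants: q = -4p + 4q + 4 ⇒ q = - \frac{16}{9}.
General: h(n) = A·(4)^n - \frac{n}{3} - \frac{16}{9}.
Apply h(0) = -6: A - \frac{16}{9} = -6 ⇒ A = - \frac{38}{9}.
So h(n) = - \frac{38 \cdot 4^{n}}{9} - \frac{n}{3} - \frac{16}{9}.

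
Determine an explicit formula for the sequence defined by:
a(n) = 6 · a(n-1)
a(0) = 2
Pure geometric recurrence with ratio 6.
By induction a(n) = a(0) · (6)^n = 2 \cdot 6^{n}.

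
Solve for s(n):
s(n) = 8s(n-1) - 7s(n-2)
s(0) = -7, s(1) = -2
Characteristic equation: x² - 8x + 7 = 0, which factors as (x - (7))(x - (1)) = 0.
Roots r₁ = 7, r₂ = 1 (distinct).
General solution: s(n) = A·(7)^n + B·(1)^n.
From s(0) = -7: A + B = -7.
From s(1) = -2: 7A + B = -2.
Solving: A = \frac{5}{6}, B = - \frac{47}{6}.
So s(n) = \frac{5 \cdot 7^{n}}{6} - \frac{47}{6}.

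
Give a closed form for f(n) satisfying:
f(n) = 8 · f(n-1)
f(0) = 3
Pure geometric recurrence with ratio 8.
By induction f(n) = f(0) · (8)^n = 3 \cdot 8^{n}.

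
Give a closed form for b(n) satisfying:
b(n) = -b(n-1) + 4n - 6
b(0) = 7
First-order linear with linear forcing.
Homogeneous solution: b_h(n) = A·(-1)^n.
Try particular b_p(n) = pn + q. Substituting:
  pn + q = -(p(n-1) + q) + 4n - 6.
Matching the n-coefficient: p = -p + 4 ⇒ p = 2.
Matching constants: q = p - q - 6 ⇒ q = -2.
General: b(n) = A·(-1)^n + 2 n - 2.
Apply b(0) = 7: A - 2 = 7 ⇒ A = 9.
So b(n) = 9 \left(-1\right)^{n} + 2 n - 2.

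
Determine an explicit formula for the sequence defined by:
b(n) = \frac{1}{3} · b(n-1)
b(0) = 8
Pure geometric recurrence with ratio \frac{1}{3}.
By induction b(n) = b(0) · (\frac{1}{3})^n = 8 \cdot 3^{- n}.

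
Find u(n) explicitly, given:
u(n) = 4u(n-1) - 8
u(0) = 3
First-order linear non-homogeneous.
Homogeneous solution: u_h(n) = A·(4)^n.
Try constant particular solution u_p = K: K = 4K - 8 ⇒ K = \frac{8}{3}.
General: u(n) = A·(4)^n + \frac{8}{3}.
Apply u(0) = 3: A + \frac{8}{3} = 3 ⇒ A = \frac{1}{3}.
So u(n) = \frac{4^{n}}{3} + \frac{8}{3}.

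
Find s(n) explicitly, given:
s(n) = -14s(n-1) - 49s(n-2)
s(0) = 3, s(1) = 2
Characteristic equation: x² + 14x + 49 = 0, which is (x - (-7))².
Repeated root r = -7.
General solution: s(n) = (A + Bn)·(-7)^n.
From s(0) = 3: A = 3.
From s(1) = 2: (A + B)·(-7) = 2 ⇒ B = - \frac{23}{7}.
So s(n) = \left(3 - \frac{23 n}{7}\right) \cdot (-7)^n.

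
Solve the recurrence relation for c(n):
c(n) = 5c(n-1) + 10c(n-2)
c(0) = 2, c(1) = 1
Characteristic equation: x² - 5x - 10 = 0.
Discriminant Δ = (5)² + 4·(10) = 65.
Roots r₁,₂ = (5 ± √65)/2, so r₁ = \frac{5}{2} + \frac{\sqrt{65}}{2}, r₂ = \frac{5}{2} - \frac{\sqrt{65}}{2}.
General solution: c(n) = A·r₁^n + B·r₂^n.
From the initial conditions, A + B = 2 and r₁A + r₂B = 1.
Since r₁ - r₂ = √65: A = (1 - (2)r₂)/√65 = 1 - \frac{4 \sqrt{65}}{65}, and B = 2 - A = \frac{4 \sqrt{65}}{65} + 1.
So c(n) = \left(1 - \frac{4 \sqrt{65}}{65}\right)\left(\frac{5}{2} + \frac{\sqrt{65}}{2}\right)^n + \left(\frac{4 \sqrt{65}}{65} + 1\right)\left(\frac{5}{2} - \frac{\sqrt{65}}{2}\right)^n.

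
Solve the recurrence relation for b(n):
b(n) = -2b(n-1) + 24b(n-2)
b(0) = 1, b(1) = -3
Characteristic equation: x² + 2x - 24 = 0, which factors as (x - (-6))(x - (4)) = 0.
Roots r₁ = -6, r₂ = 4 (distinct).
General solution: b(n) = A·(-6)^n + B·(4)^n.
From b(0) = 1: A + B = 1.
From b(1) = -3: -6A + 4B = -3.
Solving: A = \frac{7}{10}, B = \frac{3}{10}.
So b(n) = \frac{7 \left(-6\right)^{n}}{10} + \frac{3 \cdot 4^{n}}{10}.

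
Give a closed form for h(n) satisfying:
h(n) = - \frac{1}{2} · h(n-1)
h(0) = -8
Pure geometric recurrence with ratio - \frac{1}{2}.
By induction h(n) = h(0) · (- \frac{1}{2})^n = - 8 \left(- \frac{1}{2}\right)^{n}.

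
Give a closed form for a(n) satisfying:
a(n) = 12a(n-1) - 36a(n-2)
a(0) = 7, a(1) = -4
Characteristic equation: x² - 12x + 36 = 0, which is (x - (6))².
Repeated root r = 6.
General solution: a(n) = (A + Bn)·(6)^n.
From a(0) = 7: A = 7.
From a(1) = -4: (A + B)·(6) = -4 ⇒ B = - \frac{23}{3}.
So a(n) = \left(7 - \frac{23 n}{3}\right) \cdot (6)^n.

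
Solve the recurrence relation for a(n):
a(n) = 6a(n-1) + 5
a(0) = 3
First-order linear non-homogeneous.
Homogeneous solution: a_h(n) = A·(6)^n.
Try constant particular solution a_p = K: K = 6K + 5 ⇒ K = -1.
General: a(n) = A·(6)^n - 1.
Apply a(0) = 3: A - 1 = 3 ⇒ A = 4.
So a(n) = 4 \cdot 6^{n} - 1.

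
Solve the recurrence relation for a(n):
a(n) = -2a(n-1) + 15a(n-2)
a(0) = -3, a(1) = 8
Characteristic equation: x² + 2x - 15 = 0, which factors as (x - (3))(x - (-5)) = 0.
Roots r₁ = 3, r₂ = -5 (distinct).
General solution: a(n) = A·(3)^n + B·(-5)^n.
From a(0) = -3: A + B = -3.
From a(1) = 8: 3A - 5B = 8.
Solving: A = - \frac{7}{8}, B = - \frac{17}{8}.
So a(n) = - \frac{17 \left(-5\right)^{n}}{8} - \frac{7 \cdot 3^{n}}{8}.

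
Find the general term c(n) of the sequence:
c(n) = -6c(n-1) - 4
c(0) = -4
First-order linear non-homogeneous.
Homogeneous solution: c_h(n) = A·(-6)^n.
Try constant particular solution c_p = K: K = -6K - 4 ⇒ K = - \frac{4}{7}.
General: c(n) = A·(-6)^n - \frac{4}{7}.
Apply c(0) = -4: A - \frac{4}{7} = -4 ⇒ A = - \frac{24}{7}.
So c(n) = - \frac{24 \left(-6\right)^{n}}{7} - \frac{4}{7}.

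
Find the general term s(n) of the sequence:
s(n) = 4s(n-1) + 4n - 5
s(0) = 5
First-order linear with linear forcing.
Homogeneous solution: s_h(n) = A·(4)^n.
Try particular s_p(n) = pn + q. Substituting:
  pn + q = 4(p(n-1) + q) + 4n - 5.
Matching the n-coefficient: p = 4p + 4 ⇒ p = - \frac{4}{3}.
Matching constants: q = -4p + 4q - 5 ⇒ q = - \frac{1}{9}.
General: s(n) = A·(4)^n - \frac{4 n}{3} - \frac{1}{9}.
Apply s(0) = 5: A - \frac{1}{9} = 5 ⇒ A = \frac{46}{9}.
So s(n) = \frac{46 \cdot 4^{n}}{9} - \frac{4 n}{3} - \frac{1}{9}.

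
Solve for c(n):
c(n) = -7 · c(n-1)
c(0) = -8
Pure geometric recurrence with ratio -7.
By induction c(n) = c(0) · (-7)^n = - 8 \left(-7\right)^{n}.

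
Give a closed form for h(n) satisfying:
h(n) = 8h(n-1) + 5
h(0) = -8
First-order linear non-homogeneous.
Homogeneous solution: h_h(n) = A·(8)^n.
Try constant particular solution h_p = K: K = 8K + 5 ⇒ K = - \frac{5}{7}.
General: h(n) = A·(8)^n - \frac{5}{7}.
Apply h(0) = -8: A - \frac{5}{7} = -8 ⇒ A = - \frac{51}{7}.
So h(n) = - \frac{51 \cdot 8^{n}}{7} - \frac{5}{7}.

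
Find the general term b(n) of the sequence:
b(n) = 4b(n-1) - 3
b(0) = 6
First-order linear non-homogeneous.
Homogeneous solution: b_h(n) = A·(4)^n.
Try constant particular solution b_p = K: K = 4K - 3 ⇒ K = 1.
General: b(n) = A·(4)^n + 1.
Apply b(0) = 6: A + 1 = 6 ⇒ A = 5.
So b(n) = 5 \cdot 4^{n} + 1.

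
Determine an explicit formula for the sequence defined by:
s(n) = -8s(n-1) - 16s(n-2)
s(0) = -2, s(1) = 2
Characteristic equation: x² + 8x + 16 = 0, which is (x - (-4))².
Repeated root r = -4.
General solution: s(n) = (A + Bn)·(-4)^n.
From s(0) = -2: A = -2.
From s(1) = 2: (A + B)·(-4) = 2 ⇒ B = \frac{3}{2}.
So s(n) = \left(\frac{3 n}{2} - 2\right) \cdot (-4)^n.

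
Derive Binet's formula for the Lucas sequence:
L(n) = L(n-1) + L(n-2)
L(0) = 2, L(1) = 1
This is the Lucas sequence.
Characteristic equation: x² - x - 1 = 0; roots r₁ = \frac{1}{2} + \frac{\sqrt{5}}{2}, r₂ = \frac{1}{2} - \frac{\sqrt{5}}{2}.
General: L(n) = A·r₁^n + B·r₂^n. Solving with L(0)=2, L(1)=1 gives A = 1, B = 1.
So L(n) = 2^{- n} \left(\left(1 - \sqrt{5}\right)^{n} + \left(1 + \sqrt{5}\right)^{n}\right).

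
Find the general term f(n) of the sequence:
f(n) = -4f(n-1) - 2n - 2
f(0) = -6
First-order linear with linear forcing.
Homogeneous solution: f_h(n) = A·(-4)^n.
Try particular f_p(n) = pn + q. Substituting:
  pn + q = -4(p(n-1) + q) - 2n - 2.
Matching the n-coefficient: p = -4p - 2 ⇒ p = - \frac{2}{5}.
Matching constants: q = 4p - 4q - 2 ⇒ q = - \frac{18}{25}.
General: f(n) = A·(-4)^n - \frac{2 n}{5} - \frac{18}{25}.
Apply f(0) = -6: A - \frac{18}{25} = -6 ⇒ A = - \frac{132}{25}.
So f(n) = - \frac{132 \left(-4\right)^{n}}{25} - \frac{2 n}{5} - \frac{18}{25}.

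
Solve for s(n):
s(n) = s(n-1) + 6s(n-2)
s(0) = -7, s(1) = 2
Characteristic equation: x² - x - 6 = 0, which factors as (x - (-2))(x - (3)) = 0.
Roots r₁ = -2, r₂ = 3 (distinct).
General solution: s(n) = A·(-2)^n + B·(3)^n.
From s(0) = -7: A + B = -7.
From s(1) = 2: -2A + 3B = 2.
Solving: A = - \frac{23}{5}, B = - \frac{12}{5}.
So s(n) = - \frac{23 \left(-2\right)^{n}}{5} - \frac{12 \cdot 3^{n}}{5}.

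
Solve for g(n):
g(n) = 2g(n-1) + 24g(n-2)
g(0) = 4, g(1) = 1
Characteristic equation: x² - 2x - 24 = 0, which factors as (x - (6))(x - (-4)) = 0.
Roots r₁ = 6, r₂ = -4 (distinct).
General solution: g(n) = A·(6)^n + B·(-4)^n.
From g(0) = 4: A + B = 4.
From g(1) = 1: 6A - 4B = 1.
Solving: A = \frac{17}{10}, B = \frac{23}{10}.
So g(n) = \frac{23 \left(-4\right)^{n}}{10} + \frac{17 \cdot 6^{n}}{10}.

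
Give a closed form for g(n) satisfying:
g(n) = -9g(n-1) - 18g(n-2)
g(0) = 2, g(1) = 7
Characteristic equation: x² + 9x + 18 = 0, which factors as (x - (-3))(x - (-6)) = 0.
Roots r₁ = -3, r₂ = -6 (distinct).
General solution: g(n) = A·(-3)^n + B·(-6)^n.
From g(0) = 2: A + B = 2.
From g(1) = 7: -3A - 6B = 7.
Solving: A = \frac{19}{3}, B = - \frac{13}{3}.
So g(n) = \frac{19 \left(-3\right)^{n}}{3} - \frac{13 \left(-6\right)^{n}}{3}.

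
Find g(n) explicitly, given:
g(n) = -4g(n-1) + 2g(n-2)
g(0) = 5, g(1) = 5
Characteristic equation: x² + 4x - 2 = 0.
Discriminant Δ = (-4)² + 4·(2) = 24.
Roots r₁,₂ = (-4 ± √24)/2, so r₁ = -2 + \sqrt{6}, r₂ = - \sqrt{6} - 2.
General solution: g(n) = A·r₁^n + B·r₂^n.
From the initial conditions, A + B = 5 and r₁A + r₂B = 5.
Since r₁ - r₂ = √24: A = (5 - (5)r₂)/√24 = \frac{5}{2} + \frac{5 \sqrt{6}}{4}, and B = 5 - A = \frac{5}{2} - \frac{5 \sqrt{6}}{4}.
So g(n) = \left(\frac{5}{2} + \frac{5 \sqrt{6}}{4}\right)\left(-2 + \sqrt{6}\right)^n + \left(\frac{5}{2} - \frac{5 \sqrt{6}}{4}\right)\left(- \sqrt{6} - 2\right)^n.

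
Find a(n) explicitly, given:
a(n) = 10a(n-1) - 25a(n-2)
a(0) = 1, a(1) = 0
Characteristic equation: x² - 10x + 25 = 0, which is (x - (5))².
Repeated root r = 5.
General solution: a(n) = (A + Bn)·(5)^n.
From a(0) = 1: A = 1.
From a(1) = 0: (A + B)·(5) = 0 ⇒ B = -1.
So a(n) = \left(1 - n\right) \cdot (5)^n.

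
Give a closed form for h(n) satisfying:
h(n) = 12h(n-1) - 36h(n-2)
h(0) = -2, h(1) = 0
Characteristic equation: x² - 12x + 36 = 0, which is (x - (6))².
Repeated root r = 6.
General solution: h(n) = (A + Bn)·(6)^n.
From h(0) = -2: A = -2.
From h(1) = 0: (A + B)·(6) = 0 ⇒ B = 2.
So h(n) = \left(2 n - 2\right) \cdot (6)^n.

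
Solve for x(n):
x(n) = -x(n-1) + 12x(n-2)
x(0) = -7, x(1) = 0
Characteristic equation: x² + x - 12 = 0, which factors as (x - (3))(x - (-4)) = 0.
Roots r₁ = 3, r₂ = -4 (distinct).
General solution: x(n) = A·(3)^n + B·(-4)^n.
From x(0) = -7: A + B = -7.
From x(1) = 0: 3A - 4B = 0.
Solving: A = -4, B = -3.
So x(n) = - 3 \left(-4\right)^{n} - 4 \cdot 3^{n}.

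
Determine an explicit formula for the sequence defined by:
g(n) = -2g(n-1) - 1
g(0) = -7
First-order linear non-homogeneous.
Homogeneous solution: g_h(n) = A·(-2)^n.
Try constant particular solution g_p = K: K = -2K - 1 ⇒ K = - \frac{1}{3}.
General: g(n) = A·(-2)^n - \frac{1}{3}.
Apply g(0) = -7: A - \frac{1}{3} = -7 ⇒ A = - \frac{20}{3}.
So g(n) = - \frac{20 \left(-2\right)^{n}}{3} - \frac{1}{3}.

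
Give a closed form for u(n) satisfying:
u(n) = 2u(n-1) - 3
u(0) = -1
First-order linear non-homogeneous.
Homogeneous solution: u_h(n) = A·(2)^n.
Try constant particular solution u_p = K: K = 2K - 3 ⇒ K = 3.
General: u(n) = A·(2)^n + 3.
Apply u(0) = -1: A + 3 = -1 ⇒ A = -4.
So u(n) = 3 - 4 \cdot 2^{n}.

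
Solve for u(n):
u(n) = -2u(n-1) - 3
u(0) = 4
First-order linear non-homogeneous.
Homogeneous solution: u_h(n) = A·(-2)^n.
Try constant particular solution u_p = K: K = -2K - 3 ⇒ K = -1.
General: u(n) = A·(-2)^n - 1.
Apply u(0) = 4: A - 1 = 4 ⇒ A = 5.
So u(n) = 5 \left(-2\right)^{n} - 1.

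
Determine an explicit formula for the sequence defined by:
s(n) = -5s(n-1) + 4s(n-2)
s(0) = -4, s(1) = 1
Characteristic equation: x² + 5x - 4 = 0.
Discriminant Δ = (-5)² + 4·(4) = 41.
Roots r₁,₂ = (-5 ± √41)/2, so r₁ = - \frac{5}{2} + \frac{\sqrt{41}}{2}, r₂ = - \frac{\sqrt{41}}{2} - \frac{5}{2}.
General solution: s(n) = A·r₁^n + B·r₂^n.
From the initial conditions, A + B = -4 and r₁A + r₂B = 1.
Since r₁ - r₂ = √41: A = (1 - (-4)r₂)/√41 = -2 - \frac{9 \sqrt{41}}{41}, and B = -4 - A = -2 + \frac{9 \sqrt{41}}{41}.
So s(n) = \left(-2 - \frac{9 \sqrt{41}}{41}\right)\left(- \frac{5}{2} + \frac{\sqrt{41}}{2}\right)^n + \left(-2 + \frac{9 \sqrt{41}}{41}\right)\left(- \frac{\sqrt{41}}{2} - \frac{5}{2}\right)^n.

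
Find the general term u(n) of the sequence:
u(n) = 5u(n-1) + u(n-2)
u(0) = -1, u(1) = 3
Characteristic equation: x² - 5x - 1 = 0.
Discriminant Δ = (5)² + 4·(1) = 29.
Roots r₁,₂ = (5 ± √29)/2, so r₁ = \frac{5}{2} + \frac{\sqrt{29}}{2}, r₂ = \frac{5}{2} - \frac{\sqrt{29}}{2}.
General solution: u(n) = A·r₁^n + B·r₂^n.
From the initial conditions, A + B = -1 and r₁A + r₂B = 3.
Since r₁ - r₂ = √29: A = (3 - (-1)r₂)/√29 = - \frac{1}{2} + \frac{11 \sqrt{29}}{58}, and B = -1 - A = - \frac{11 \sqrt{29}}{58} - \frac{1}{2}.
So u(n) = \left(- \frac{1}{2} + \frac{11 \sqrt{29}}{58}\right)\left(\frac{5}{2} + \frac{\sqrt{29}}{2}\right)^n + \left(- \frac{11 \sqrt{29}}{58} - \frac{1}{2}\right)\left(\frac{5}{2} - \frac{\sqrt{29}}{2}\right)^n.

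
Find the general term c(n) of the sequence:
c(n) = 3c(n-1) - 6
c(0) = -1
First-order linear non-homogeneous.
Homogeneous solution: c_h(n) = A·(3)^n.
Try constant particular solution c_p = K: K = 3K - 6 ⇒ K = 3.
General: c(n) = A·(3)^n + 3.
Apply c(0) = -1: A + 3 = -1 ⇒ A = -4.
So c(n) = 3 - 4 \cdot 3^{n}.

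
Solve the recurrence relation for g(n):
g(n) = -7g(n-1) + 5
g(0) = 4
First-order linear non-homogeneous.
Homogeneous solution: g_h(n) = A·(-7)^n.
Try constant particular solution g_p = K: K = -7K + 5 ⇒ K = \frac{5}{8}.
General: g(n) = A·(-7)^n + \frac{5}{8}.
Apply g(0) = 4: A + \frac{5}{8} = 4 ⇒ A = \frac{27}{8}.
So g(n) = \frac{27 \left(-7\right)^{n}}{8} + \frac{5}{8}.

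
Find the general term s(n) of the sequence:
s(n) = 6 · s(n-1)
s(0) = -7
Pure geometric recurrence with ratio 6.
By induction s(n) = s(0) · (6)^n = - 7 \cdot 6^{n}.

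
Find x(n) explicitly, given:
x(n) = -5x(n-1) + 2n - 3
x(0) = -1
First-order linear with linear forcing.
Homogeneous solution: x_h(n) = A·(-5)^n.
Try particular x_p(n) = pn + q. Substituting:
  pn + q = -5(p(n-1) + q) + 2n - 3.
Matching the n-coefficient: p = -5p + 2 ⇒ p = \frac{1}{3}.
Matching constants: q = 5p - 5q - 3 ⇒ q = - \frac{2}{9}.
General: x(n) = A·(-5)^n + \frac{n}{3} - \frac{2}{9}.
Apply x(0) = -1: A - \frac{2}{9} = -1 ⇒ A = - \frac{7}{9}.
So x(n) = - \frac{7 \left(-5\right)^{n}}{9} + \frac{n}{3} - \frac{2}{9}.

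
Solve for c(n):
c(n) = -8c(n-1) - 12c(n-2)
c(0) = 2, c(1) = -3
Characteristic equation: x² + 8x + 12 = 0, which factors as (x - (-6))(x - (-2)) = 0.
Roots r₁ = -6, r₂ = -2 (distinct).
General solution: c(n) = A·(-6)^n + B·(-2)^n.
From c(0) = 2: A + B = 2.
From c(1) = -3: -6A - 2B = -3.
Solving: A = - \frac{1}{4}, B = \frac{9}{4}.
So c(n) = \frac{9 \left(-2\right)^{n}}{4} - \frac{\left(-6\right)^{n}}{4}.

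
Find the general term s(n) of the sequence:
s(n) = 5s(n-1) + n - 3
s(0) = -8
First-order linear with linear forcing.
Homogeneous solution: s_h(n) = A·(5)^n.
Try particular s_p(n) = pn + q. Substituting:
  pn + q = 5(p(n-1) + q) + n - 3.
Matching the n-coefficient: p = 5p + 1 ⇒ p = - \frac{1}{4}.
Matching constants: q = -5p + 5q - 3 ⇒ q = \frac{7}{16}.
General: s(n) = A·(5)^n - \frac{n}{4} + \frac{7}{16}.
Apply s(0) = -8: A + \frac{7}{16} = -8 ⇒ A = - \frac{135}{16}.
So s(n) = - \frac{135 \cdot 5^{n}}{16} - \frac{n}{4} + \frac{7}{16}.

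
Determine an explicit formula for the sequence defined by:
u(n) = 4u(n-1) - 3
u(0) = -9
First-order linear non-homogeneous.
Homogeneous solution: u_h(n) = A·(4)^n.
Try constant particular solution u_p = K: K = 4K - 3 ⇒ K = 1.
General: u(n) = A·(4)^n + 1.
Apply u(0) = -9: A + 1 = -9 ⇒ A = -10.
So u(n) = 1 - 10 \cdot 4^{n}.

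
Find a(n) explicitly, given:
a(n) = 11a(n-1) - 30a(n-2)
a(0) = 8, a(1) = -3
Characteristic equation: x² - 11x + 30 = 0, which factors as (x - (6))(x - (5)) = 0.
Roots r₁ = 6, r₂ = 5 (distinct).
General solution: a(n) = A·(6)^n + B·(5)^n.
From a(0) = 8: A + B = 8.
From a(1) = -3: 6A + 5B = -3.
Solving: A = -43, B = 51.
So a(n) = 51 \cdot 5^{n} - 43 \cdot 6^{n}.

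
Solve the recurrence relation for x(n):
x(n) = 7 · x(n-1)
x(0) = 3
Pure geometric recurrence with ratio 7.
By induction x(n) = x(0) · (7)^n = 3 \cdot 7^{n}.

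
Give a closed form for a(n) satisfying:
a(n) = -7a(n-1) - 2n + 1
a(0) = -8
First-order linear with linear forcing.
Homogeneous solution: a_h(n) = A·(-7)^n.
Try particular a_p(n) = pn + q. Substituting:
  pn + q = -7(p(n-1) + q) - 2n + 1.
Matching the n-coefficient: p = -7p - 2 ⇒ p = - \frac{1}{4}.
Matching constants: q = 7p - 7q + 1 ⇒ q = - \frac{3}{32}.
General: a(n) = A·(-7)^n - \frac{n}{4} - \frac{3}{32}.
Apply a(0) = -8: A - \frac{3}{32} = -8 ⇒ A = - \frac{253}{32}.
So a(n) = - \frac{253 \left(-7\right)^{n}}{32} - \frac{n}{4} - \frac{3}{32}.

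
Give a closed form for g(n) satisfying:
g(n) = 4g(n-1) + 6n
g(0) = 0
First-order linear with linear forcing.
Homogeneous solution: g_h(n) = A·(4)^n.
Try particular g_p(n) = pn + q. Substituting:
  pn + q = 4(p(n-1) + q) + 6n.
Matching the n-coefficient: p = 4p + 6 ⇒ p = -2.
Matching constants: q = -4p + 4q ⇒ q = - \frac{8}{3}.
General: g(n) = A·(4)^n - 2 n - \frac{8}{3}.
Apply g(0) = 0: A - \frac{8}{3} = 0 ⇒ A = \frac{8}{3}.
So g(n) = \frac{8 \cdot 4^{n}}{3} - 2 n - \frac{8}{3}.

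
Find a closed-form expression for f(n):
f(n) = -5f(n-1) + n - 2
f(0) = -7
First-order linear with linear forcing.
Homogeneous solution: f_h(n) = A·(-5)^n.
Try particular f_p(n) = pn + q. Substituting:
  pn + q = -5(p(n-1) + q) + n - 2.
Matching the n-coefficient: p = -5p + 1 ⇒ p = \frac{1}{6}.
Matching constants: q = 5p - 5q - 2 ⇒ q = - \frac{7}{36}.
General: f(n) = A·(-5)^n + \frac{n}{6} - \frac{7}{36}.
Apply f(0) = -7: A - \frac{7}{36} = -7 ⇒ A = - \frac{245}{36}.
So f(n) = - \frac{245 \left(-5\right)^{n}}{36} + \frac{n}{6} - \frac{7}{36}.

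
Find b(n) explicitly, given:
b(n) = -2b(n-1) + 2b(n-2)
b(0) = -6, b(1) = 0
Characteristic equation: x² + 2x - 2 = 0.
Discriminant Δ = (-2)² + 4·(2) = 12.
Roots r₁,₂ = (-2 ± √12)/2, so r₁ = -1 + \sqrt{3}, r₂ = - \sqrt{3} - 1.
General solution: b(n) = A·r₁^n + B·r₂^n.
From the initial conditions, A + B = -6 and r₁A + r₂B = 0.
Since r₁ - r₂ = √12: A = (0 - (-6)r₂)/√12 = -3 - \sqrt{3}, and B = -6 - A = -3 + \sqrt{3}.
So b(n) = \left(-3 - \sqrt{3}\right)\left(-1 + \sqrt{3}\right)^n + \left(-3 + \sqrt{3}\right)\left(- \sqrt{3} - 1\right)^n.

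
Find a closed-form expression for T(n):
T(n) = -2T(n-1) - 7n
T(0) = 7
First-order linear with linear forcing.
Homogeneous solution: T_h(n) = A·(-2)^n.
Try particular T_p(n) = pn + q. Substituting:
  pn + q = -2(p(n-1) + q) - 7n.
Matching the n-coefficient: p = -2p - 7 ⇒ p = - \frac{7}{3}.
Matching constants: q = 2p - 2q ⇒ q = - \frac{14}{9}.
General: T(n) = A·(-2)^n - \frac{7 n}{3} - \frac{14}{9}.
Apply T(0) = 7: A - \frac{14}{9} = 7 ⇒ A = \frac{77}{9}.
So T(n) = \frac{77 \left(-2\right)^{n}}{9} - \frac{7 n}{3} - \frac{14}{9}.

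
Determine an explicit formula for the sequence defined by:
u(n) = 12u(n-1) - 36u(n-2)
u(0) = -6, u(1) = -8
Characteristic equation: x² - 12x + 36 = 0, which is (x - (6))².
Repeated root r = 6.
General solution: u(n) = (A + Bn)·(6)^n.
From u(0) = -6: A = -6.
From u(1) = -8: (A + B)·(6) = -8 ⇒ B = \frac{14}{3}.
So u(n) = \left(\frac{14 n}{3} - 6\right) \cdot (6)^n.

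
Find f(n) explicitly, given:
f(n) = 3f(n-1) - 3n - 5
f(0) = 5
First-order linear with linear forcing.
Homogeneous solution: f_h(n) = A·(3)^n.
Try particular f_p(n) = pn + q. Substituting:
  pn + q = 3(p(n-1) + q) - 3n - 5.
Matching the n-coefficient: p = 3p - 3 ⇒ p = \frac{3}{2}.
Matching constants: q = -3p + 3q - 5 ⇒ q = \frac{19}{4}.
General: f(n) = A·(3)^n + \frac{3 n}{2} + \frac{19}{4}.
Apply f(0) = 5: A + \frac{19}{4} = 5 ⇒ A = \frac{1}{4}.
So f(n) = \frac{3^{n}}{4} + \frac{3 n}{2} + \frac{19}{4}.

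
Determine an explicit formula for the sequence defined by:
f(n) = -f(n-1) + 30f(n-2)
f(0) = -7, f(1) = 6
Characteristic equation: x² + x - 30 = 0, which factors as (x - (5))(x - (-6)) = 0.
Roots r₁ = 5, r₂ = -6 (distinct).
General solution: f(n) = A·(5)^n + B·(-6)^n.
From f(0) = -7: A + B = -7.
From f(1) = 6: 5A - 6B = 6.
Solving: A = - \frac{36}{11}, B = - \frac{41}{11}.
So f(n) = - \frac{41 \left(-6\right)^{n}}{11} - \frac{36 \cdot 5^{n}}{11}.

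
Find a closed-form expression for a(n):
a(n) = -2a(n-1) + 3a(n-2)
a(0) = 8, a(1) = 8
Characteristic equation: x² + 2x - 3 = 0, which factors as (x - (1))(x - (-3)) = 0.
Roots r₁ = 1, r₂ = -3 (distinct).
General solution: a(n) = A·(1)^n + B·(-3)^n.
From a(0) = 8: A + B = 8.
From a(1) = 8: A - 3B = 8.
Solving: A = 8, B = 0.
So a(n) = 8.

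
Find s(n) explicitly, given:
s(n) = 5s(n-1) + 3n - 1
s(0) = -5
First-order linear with linear forcing.
Homogeneous solution: s_h(n) = A·(5)^n.
Try particular s_p(n) = pn + q. Substituting:
  pn + q = 5(p(n-1) + q) + 3n - 1.
Matching the n-coefficient: p = 5p + 3 ⇒ p = - \frac{3}{4}.
Matching constants: q = -5p + 5q - 1 ⇒ q = - \frac{11}{16}.
General: s(n) = A·(5)^n - \frac{3 n}{4} - \frac{11}{16}.
Apply s(0) = -5: A - \frac{11}{16} = -5 ⇒ A = - \frac{69}{16}.
So s(n) = - \frac{69 \cdot 5^{n}}{16} - \frac{3 n}{4} - \frac{11}{16}.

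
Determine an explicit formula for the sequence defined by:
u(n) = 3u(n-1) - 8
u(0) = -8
First-order linear non-homogeneous.
Homogeneous solution: u_h(n) = A·(3)^n.
Try constant particular solution u_p = K: K = 3K - 8 ⇒ K = 4.
General: u(n) = A·(3)^n + 4.
Apply u(0) = -8: A + 4 = -8 ⇒ A = -12.
So u(n) = 4 - 12 \cdot 3^{n}.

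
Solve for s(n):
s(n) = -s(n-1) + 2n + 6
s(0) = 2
First-order linear with linear forcing.
Homogeneous solution: s_h(n) = A·(-1)^n.
Try particular s_p(n) = pn + q. Substituting:
  pn + q = -(p(n-1) + q) + 2n + 6.
Matching the n-coefficient: p = -p + 2 ⇒ p = 1.
Matching constants: q = p - q + 6 ⇒ q = \frac{7}{2}.
General: s(n) = A·(-1)^n + n + \frac{7}{2}.
Apply s(0) = 2: A + \frac{7}{2} = 2 ⇒ A = - \frac{3}{2}.
So s(n) = - \frac{3 \left(-1\right)^{n}}{2} + n + \frac{7}{2}.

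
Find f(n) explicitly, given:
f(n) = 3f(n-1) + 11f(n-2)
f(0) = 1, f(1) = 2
Characteristic equation: x² - 3x - 11 = 0.
Discriminant Δ = (3)² + 4·(11) = 53.
Roots r₁,₂ = (3 ± √53)/2, so r₁ = \frac{3}{2} + \frac{\sqrt{53}}{2}, r₂ = \frac{3}{2} - \frac{\sqrt{53}}{2}.
General solution: f(n) = A·r₁^n + B·r₂^n.
From the initial conditions, A + B = 1 and r₁A + r₂B = 2.
Since r₁ - r₂ = √53: A = (2 - (1)r₂)/√53 = \frac{\sqrt{53}}{106} + \frac{1}{2}, and B = 1 - A = \frac{1}{2} - \frac{\sqrt{53}}{106}.
So f(n) = \left(\frac{\sqrt{53}}{106} + \frac{1}{2}\right)\left(\frac{3}{2} + \frac{\sqrt{53}}{2}\right)^n + \left(\frac{1}{2} - \frac{\sqrt{53}}{106}\right)\left(\frac{3}{2} - \frac{\sqrt{53}}{2}\right)^n.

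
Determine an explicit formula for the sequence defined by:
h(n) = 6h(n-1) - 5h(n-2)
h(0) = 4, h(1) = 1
Characteristic equation: x² - 6x + 5 = 0, which factors as (x - (1))(x - (5)) = 0.
Roots r₁ = 1, r₂ = 5 (distinct).
General solution: h(n) = A·(1)^n + B·(5)^n.
From h(0) = 4: A + B = 4.
From h(1) = 1: A + 5B = 1.
Solving: A = \frac{19}{4}, B = - \frac{3}{4}.
So h(n) = \frac{19}{4} - \frac{3 \cdot 5^{n}}{4}.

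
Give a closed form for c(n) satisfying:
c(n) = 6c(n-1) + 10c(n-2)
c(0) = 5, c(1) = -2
Characteristic equation: x² - 6x - 10 = 0.
Discriminant Δ = (6)² + 4·(10) = 76.
Roots r₁,₂ = (6 ± √76)/2, so r₁ = 3 + \sqrt{19}, r₂ = 3 - \sqrt{19}.
General solution: c(n) = A·r₁^n + B·r₂^n.
From the initial conditions, A + B = 5 and r₁A + r₂B = -2.
Since r₁ - r₂ = √76: A = (-2 - (5)r₂)/√76 = \frac{5}{2} - \frac{17 \sqrt{19}}{38}, and B = 5 - A = \frac{17 \sqrt{19}}{38} + \frac{5}{2}.
So c(n) = \left(\frac{5}{2} - \frac{17 \sqrt{19}}{38}\right)\left(3 + \sqrt{19}\right)^n + \left(\frac{17 \sqrt{19}}{38} + \frac{5}{2}\right)\left(3 - \sqrt{19}\right)^n.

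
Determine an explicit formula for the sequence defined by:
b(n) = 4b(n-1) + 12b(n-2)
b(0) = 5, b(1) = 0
Characteristic equation: x² - 4x - 12 = 0, which factors as (x - (6))(x - (-2)) = 0.
Roots r₁ = 6, r₂ = -2 (distinct).
General solution: b(n) = A·(6)^n + B·(-2)^n.
From b(0) = 5: A + B = 5.
From b(1) = 0: 6A - 2B = 0.
Solving: A = \frac{5}{4}, B = \frac{15}{4}.
So b(n) = \frac{15 \left(-2\right)^{n}}{4} + \frac{5 \cdot 6^{n}}{4}.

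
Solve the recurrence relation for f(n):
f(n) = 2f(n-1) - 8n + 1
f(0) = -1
First-order linear with linear forcing.
Homogeneous solution: f_h(n) = A·(2)^n.
Try particular f_p(n) = pn + q. Substituting:
  pn + q = 2(p(n-1) + q) - 8n + 1.
Matching the n-coefficient: p = 2p - 8 ⇒ p = 8.
Matching constants: q = -2p + 2q + 1 ⇒ q = 15.
General: f(n) = A·(2)^n + 8 n + 15.
Apply f(0) = -1: A + 15 = -1 ⇒ A = -16.
So f(n) = - 16 \cdot 2^{n} + 8 n + 15.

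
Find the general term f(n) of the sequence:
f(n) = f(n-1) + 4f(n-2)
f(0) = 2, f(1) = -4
Characteristic equation: x² - x - 4 = 0.
Discriminant Δ = (1)² + 4·(4) = 17.
Roots r₁,₂ = (1 ± √17)/2, so r₁ = \frac{1}{2} + \frac{\sqrt{17}}{2}, r₂ = \frac{1}{2} - \frac{\sqrt{17}}{2}.
General solution: f(n) = A·r₁^n + B·r₂^n.
From the initial conditions, A + B = 2 and r₁A + r₂B = -4.
Since r₁ - r₂ = √17: A = (-4 - (2)r₂)/√17 = 1 - \frac{5 \sqrt{17}}{17}, and B = 2 - A = 1 + \frac{5 \sqrt{17}}{17}.
So f(n) = \left(1 - \frac{5 \sqrt{17}}{17}\right)\left(\frac{1}{2} + \frac{\sqrt{17}}{2}\right)^n + \left(1 + \frac{5 \sqrt{17}}{17}\right)\left(\frac{1}{2} - \frac{\sqrt{17}}{2}\right)^n.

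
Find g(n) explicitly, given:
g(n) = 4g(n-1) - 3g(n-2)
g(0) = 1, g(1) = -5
Characteristic equation: x² - 4x + 3 = 0, which factors as (x - (3))(x - (1)) = 0.
Roots r₁ = 3, r₂ = 1 (distinct).
General solution: g(n) = A·(3)^n + B·(1)^n.
From g(0) = 1: A + B = 1.
From g(1) = -5: 3A + B = -5.
Solving: A = -3, B = 4.
So g(n) = 4 - 3 \cdot 3^{n}.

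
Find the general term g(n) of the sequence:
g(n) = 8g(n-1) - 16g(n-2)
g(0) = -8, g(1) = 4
Characteristic equation: x² - 8x + 16 = 0, which is (x - (4))².
Repeated root r = 4.
General solution: g(n) = (A + Bn)·(4)^n.
From g(0) = -8: A = -8.
From g(1) = 4: (A + B)·(4) = 4 ⇒ B = 9.
So g(n) = \left(9 n - 8\right) \cdot (4)^n.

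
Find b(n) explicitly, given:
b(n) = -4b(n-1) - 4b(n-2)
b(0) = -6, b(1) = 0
Characteristic equation: x² + 4x + 4 = 0, which is (x - (-2))².
Repeated root r = -2.
General solution: b(n) = (A + Bn)·(-2)^n.
From b(0) = -6: A = -6.
From b(1) = 0: (A + B)·(-2) = 0 ⇒ B = 6.
So b(n) = \left(6 n - 6\right) \cdot (-2)^n.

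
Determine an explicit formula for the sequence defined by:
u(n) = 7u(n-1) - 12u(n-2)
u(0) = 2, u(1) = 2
Characteristic equation: x² - 7x + 12 = 0, which factors as (x - (3))(x - (4)) = 0.
Roots r₁ = 3, r₂ = 4 (distinct).
General solution: u(n) = A·(3)^n + B·(4)^n.
From u(0) = 2: A + B = 2.
From u(1) = 2: 3A + 4B = 2.
Solving: A = 6, B = -4.
So u(n) = 6 \cdot 3^{n} - 4 \cdot 4^{n}.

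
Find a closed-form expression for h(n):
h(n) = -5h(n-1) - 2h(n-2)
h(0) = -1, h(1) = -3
Characteristic equation: x² + 5x + 2 = 0.
Discriminant Δ = (-5)² + 4·(-2) = 17.
Roots r₁,₂ = (-5 ± √17)/2, so r₁ = - \frac{5}{2} + \frac{\sqrt{17}}{2}, r₂ = - \frac{5}{2} - \frac{\sqrt{17}}{2}.
General solution: h(n) = A·r₁^n + B·r₂^n.
From the initial conditions, A + B = -1 and r₁A + r₂B = -3.
Since r₁ - r₂ = √17: A = (-3 - (-1)r₂)/√17 = - \frac{11 \sqrt{17}}{34} - \frac{1}{2}, and B = -1 - A = - \frac{1}{2} + \frac{11 \sqrt{17}}{34}.
So h(n) = \left(- \frac{11 \sqrt{17}}{34} - \frac{1}{2}\right)\left(- \frac{5}{2} + \frac{\sqrt{17}}{2}\right)^n + \left(- \frac{1}{2} + \frac{11 \sqrt{17}}{34}\right)\left(- \frac{5}{2} - \frac{\sqrt{17}}{2}\right)^n.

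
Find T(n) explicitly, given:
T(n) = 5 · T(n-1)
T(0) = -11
Pure geometric recurrence with ratio 5.
By induction T(n) = T(0) · (5)^n = - 11 \cdot 5^{n}.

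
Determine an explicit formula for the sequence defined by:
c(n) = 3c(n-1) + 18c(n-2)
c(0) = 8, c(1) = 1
Characteristic equation: x² - 3x - 18 = 0, which factors as (x - (-3))(x - (6)) = 0.
Roots r₁ = -3, r₂ = 6 (distinct).
General solution: c(n) = A·(-3)^n + B·(6)^n.
From c(0) = 8: A + B = 8.
From c(1) = 1: -3A + 6B = 1.
Solving: A = \frac{47}{9}, B = \frac{25}{9}.
So c(n) = \frac{47 \left(-3\right)^{n}}{9} + \frac{25 \cdot 6^{n}}{9}.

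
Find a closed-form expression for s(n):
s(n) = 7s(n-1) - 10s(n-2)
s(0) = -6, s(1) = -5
Characteristic equation: x² - 7x + 10 = 0, which factors as (x - (2))(x - (5)) = 0.
Roots r₁ = 2, r₂ = 5 (distinct).
General solution: s(n) = A·(2)^n + B·(5)^n.
From s(0) = -6: A + B = -6.
From s(1) = -5: 2A + 5B = -5.
Solving: A = - \frac{25}{3}, B = \frac{7}{3}.
So s(n) = - \frac{25 \cdot 2^{n}}{3} + \frac{7 \cdot 5^{n}}{3}.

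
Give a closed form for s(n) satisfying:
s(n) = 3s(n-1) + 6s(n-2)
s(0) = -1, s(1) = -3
Characteristic equation: x² - 3x - 6 = 0.
Discriminant Δ = (3)² + 4·(6) = 33.
Roots r₁,₂ = (3 ± √33)/2, so r₁ = \frac{3}{2} + \frac{\sqrt{33}}{2}, r₂ = \frac{3}{2} - \frac{\sqrt{33}}{2}.
General solution: s(n) = A·r₁^n + B·r₂^n.
From the initial conditions, A + B = -1 and r₁A + r₂B = -3.
Since r₁ - r₂ = √33: A = (-3 - (-1)r₂)/√33 = - \frac{1}{2} - \frac{\sqrt{33}}{22}, and B = -1 - A = - \frac{1}{2} + \frac{\sqrt{33}}{22}.
So s(n) = \left(- \frac{1}{2} - \frac{\sqrt{33}}{22}\right)\left(\frac{3}{2} + \frac{\sqrt{33}}{2}\right)^n + \left(- \frac{1}{2} + \frac{\sqrt{33}}{22}\right)\left(\frac{3}{2} - \frac{\sqrt{33}}{2}\right)^n.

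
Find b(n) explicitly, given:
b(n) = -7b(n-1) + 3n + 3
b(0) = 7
First-order linear with linear forcing.
Homogeneous solution: b_h(n) = A·(-7)^n.
Try particular b_p(n) = pn + q. Substituting:
  pn + q = -7(p(n-1) + q) + 3n + 3.
Matching the n-coefficient: p = -7p + 3 ⇒ p = \frac{3}{8}.
Matching constants: q = 7p - 7q + 3 ⇒ q = \frac{45}{64}.
General: b(n) = A·(-7)^n + \frac{3 n}{8} + \frac{45}{64}.
Apply b(0) = 7: A + \frac{45}{64} = 7 ⇒ A = \frac{403}{64}.
So b(n) = \frac{403 \left(-7\right)^{n}}{64} + \frac{3 n}{8} + \frac{45}{64}.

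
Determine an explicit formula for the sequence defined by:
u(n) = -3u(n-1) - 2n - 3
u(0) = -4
First-order linear with linear forcing.
Homogeneous solution: u_h(n) = A·(-3)^n.
Try particular u_p(n) = pn + q. Substituting:
  pn + q = -3(p(n-1) + q) - 2n - 3.
Matching the n-coefficient: p = -3p - 2 ⇒ p = - \frac{1}{2}.
Matching constants: q = 3p - 3q - 3 ⇒ q = - \frac{9}{8}.
General: u(n) = A·(-3)^n - \frac{n}{2} - \frac{9}{8}.
Apply u(0) = -4: A - \frac{9}{8} = -4 ⇒ A = - \frac{23}{8}.
So u(n) = - \frac{23 \left(-3\right)^{n}}{8} - \frac{n}{2} - \frac{9}{8}.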